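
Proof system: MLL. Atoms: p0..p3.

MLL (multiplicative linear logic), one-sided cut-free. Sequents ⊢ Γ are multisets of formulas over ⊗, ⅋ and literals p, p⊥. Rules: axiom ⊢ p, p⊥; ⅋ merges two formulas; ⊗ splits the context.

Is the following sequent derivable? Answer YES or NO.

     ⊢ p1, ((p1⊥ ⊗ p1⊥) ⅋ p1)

Derivation trace:
[⅋]  ⊢ p1, ((p1⊥ ⊗ p1⊥) ⅋ p1)
  [⊗]  ⊢ p1, p1, (p1⊥ ⊗ p1⊥)
    [Ax]  ⊢ p1, p1⊥
    [Ax]  ⊢ p1, p1⊥

Result: YES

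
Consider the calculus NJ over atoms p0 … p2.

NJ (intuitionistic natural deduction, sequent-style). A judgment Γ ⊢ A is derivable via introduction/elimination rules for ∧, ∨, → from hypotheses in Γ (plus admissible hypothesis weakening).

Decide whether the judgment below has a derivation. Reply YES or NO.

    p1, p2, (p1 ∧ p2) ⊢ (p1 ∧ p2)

Proof tree:
[Wk] p1, p2, (p1 ∧ p2) ⊢ (p1 ∧ p2)
  [∧I] p1, p2 ⊢ (p1 ∧ p2)
    [Ax] p1 ⊢ p1
    [Wk] p2, p1 ⊢ p2
      [Ax] p2 ⊢ p2

Result: YES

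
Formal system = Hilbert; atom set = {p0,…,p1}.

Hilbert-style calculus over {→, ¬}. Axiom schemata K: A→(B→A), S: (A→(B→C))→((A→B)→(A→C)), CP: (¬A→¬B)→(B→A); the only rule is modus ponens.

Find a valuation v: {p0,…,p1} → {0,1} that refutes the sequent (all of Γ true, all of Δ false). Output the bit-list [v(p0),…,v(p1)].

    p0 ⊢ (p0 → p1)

Enumerate valuations to refute Γ ⊢ Δ:
  v=00: Γ:[p0=F] Δ:[(p0 → p1)=T] refutes=False
  v=01: Γ:[p0=F] Δ:[(p0 → p1)=T] refutes=False
  v=10: Γ:[p0=T] Δ:[(p0 → p1)=F] refutes=True  ← countermodel

Result: [1, 0]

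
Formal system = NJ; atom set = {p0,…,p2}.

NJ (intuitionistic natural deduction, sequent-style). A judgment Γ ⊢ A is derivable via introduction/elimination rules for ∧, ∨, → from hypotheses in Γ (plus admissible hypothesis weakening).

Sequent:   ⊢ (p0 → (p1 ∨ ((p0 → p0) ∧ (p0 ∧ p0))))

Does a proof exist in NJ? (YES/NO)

Derivation (root first):
[→I]  ⊢ (p0 → (p1 ∨ ((p0 → p0) ∧ (p0 ∧ p0))))
  [∨I₂] p0 ⊢ (p1 ∨ ((p0 → p0) ∧ (p0 ∧ p0)))
    [∧I] p0 ⊢ ((p0 → p0) ∧ (p0 ∧ p0))
      [→I]  ⊢ (p0 → p0)
        [Ax] p0 ⊢ p0
      [∧I] p0 ⊢ (p0 ∧ p0)
        [Ax] p0 ⊢ p0
        [Ax] p0 ⊢ p0

Result: YES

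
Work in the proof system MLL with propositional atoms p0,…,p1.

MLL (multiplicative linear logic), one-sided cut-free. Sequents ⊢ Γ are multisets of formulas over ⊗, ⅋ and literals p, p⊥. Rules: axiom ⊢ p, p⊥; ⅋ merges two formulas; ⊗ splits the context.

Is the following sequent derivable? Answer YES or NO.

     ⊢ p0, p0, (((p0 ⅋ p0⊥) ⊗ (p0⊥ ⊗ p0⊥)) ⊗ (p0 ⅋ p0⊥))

Derivation (root first):
[⊗]  ⊢ p0, p0, (((p0 ⅋ p0⊥) ⊗ (p0⊥ ⊗ p0⊥)) ⊗ (p0 ⅋ p0⊥))
  [⊗]  ⊢ p0, p0, ((p0 ⅋ p0⊥) ⊗ (p0⊥ ⊗ p0⊥))
    [⅋]  ⊢ (p0 ⅋ p0⊥)
      [Ax]  ⊢ p0, p0⊥
    [⊗]  ⊢ p0, p0, (p0⊥ ⊗ p0⊥)
      [Ax]  ⊢ p0, p0⊥
      [Ax]  ⊢ p0, p0⊥
  [⅋]  ⊢ (p0 ⅋ p0⊥)
    [Ax]  ⊢ p0, p0⊥

Result: YES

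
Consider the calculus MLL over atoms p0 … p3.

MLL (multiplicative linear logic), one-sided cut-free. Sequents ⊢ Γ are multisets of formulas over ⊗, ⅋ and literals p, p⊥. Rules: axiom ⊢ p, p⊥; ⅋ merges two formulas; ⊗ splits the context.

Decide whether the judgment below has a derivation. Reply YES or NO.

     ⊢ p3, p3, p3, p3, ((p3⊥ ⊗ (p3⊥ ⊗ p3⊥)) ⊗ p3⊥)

Derivation trace:
[⊗]  ⊢ p3, p3, p3, p3, ((p3⊥ ⊗ (p3⊥ ⊗ p3⊥)) ⊗ p3⊥)
  [⊗]  ⊢ p3, p3, p3, (p3⊥ ⊗ (p3⊥ ⊗ p3⊥))
    [Ax]  ⊢ p3, p3⊥
    [⊗]  ⊢ p3, p3, (p3⊥ ⊗ p3⊥)
      [Ax]  ⊢ p3, p3⊥
      [Ax]  ⊢ p3, p3⊥
  [Ax]  ⊢ p3, p3⊥

Result: YES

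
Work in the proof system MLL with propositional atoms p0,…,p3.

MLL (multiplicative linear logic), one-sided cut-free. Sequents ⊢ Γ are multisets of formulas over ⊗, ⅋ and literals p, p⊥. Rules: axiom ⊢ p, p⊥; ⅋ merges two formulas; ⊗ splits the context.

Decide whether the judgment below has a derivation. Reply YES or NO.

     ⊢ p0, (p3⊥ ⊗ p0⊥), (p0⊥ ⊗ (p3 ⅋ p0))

Derivation (root first):
[⊗]  ⊢ p0, (p3⊥ ⊗ p0⊥), (p0⊥ ⊗ (p3 ⅋ p0))
  [Ax]  ⊢ p0, p0⊥
  [⅋]  ⊢ (p3⊥ ⊗ p0⊥), (p3 ⅋ p0)
    [⊗]  ⊢ p3, p0, (p3⊥ ⊗ p0⊥)
      [Ax]  ⊢ p3, p3⊥
      [Ax]  ⊢ p0, p0⊥

Result: YES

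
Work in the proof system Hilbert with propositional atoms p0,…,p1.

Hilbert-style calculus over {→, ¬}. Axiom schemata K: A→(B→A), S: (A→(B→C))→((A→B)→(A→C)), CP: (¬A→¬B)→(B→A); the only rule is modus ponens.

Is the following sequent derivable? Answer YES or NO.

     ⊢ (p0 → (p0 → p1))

Enumerate valuations to refute Γ ⊢ Δ:
  v=00: Γ:[] Δ:[(p0 → (p0 → p1))=T] refutes=False
  v=01: Γ:[] Δ:[(p0 → (p0 → p1))=T] refutes=False
  v=10: Γ:[] Δ:[(p0 → (p0 → p1))=F] refutes=True  ← countermodel

Result: NO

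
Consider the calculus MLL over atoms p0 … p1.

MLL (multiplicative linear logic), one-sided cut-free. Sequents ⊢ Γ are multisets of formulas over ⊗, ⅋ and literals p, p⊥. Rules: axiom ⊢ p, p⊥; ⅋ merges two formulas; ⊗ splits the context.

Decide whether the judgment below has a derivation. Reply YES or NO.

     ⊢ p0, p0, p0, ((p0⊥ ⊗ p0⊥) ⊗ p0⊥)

Proof tree:
[⊗]  ⊢ p0, p0, p0, ((p0⊥ ⊗ p0⊥) ⊗ p0⊥)
  [⊗]  ⊢ p0, p0, (p0⊥ ⊗ p0⊥)
    [Ax]  ⊢ p0, p0⊥
    [Ax]  ⊢ p0, p0⊥
  [Ax]  ⊢ p0, p0⊥

Result: YES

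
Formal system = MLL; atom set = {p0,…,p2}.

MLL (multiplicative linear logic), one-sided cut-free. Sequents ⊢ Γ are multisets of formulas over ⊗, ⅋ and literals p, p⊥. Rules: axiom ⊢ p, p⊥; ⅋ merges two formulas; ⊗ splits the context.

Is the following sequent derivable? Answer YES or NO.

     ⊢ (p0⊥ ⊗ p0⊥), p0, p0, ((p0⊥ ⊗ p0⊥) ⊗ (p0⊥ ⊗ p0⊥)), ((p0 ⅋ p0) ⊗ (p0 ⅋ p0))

Derivation trace:
[⊗]  ⊢ (p0⊥ ⊗ p0⊥), p0, p0, ((p0⊥ ⊗ p0⊥) ⊗ (p0⊥ ⊗ p0⊥)), ((p0 ⅋ p0) ⊗ (p0 ⅋ p0))
  [⅋]  ⊢ (p0⊥ ⊗ p0⊥), (p0 ⅋ p0)
    [⊗]  ⊢ p0, p0, (p0⊥ ⊗ p0⊥)
      [Ax]  ⊢ p0, p0⊥
      [Ax]  ⊢ p0, p0⊥
  [⅋]  ⊢ p0, p0, ((p0⊥ ⊗ p0⊥) ⊗ (p0⊥ ⊗ p0⊥)), (p0 ⅋ p0)
    [⊗]  ⊢ p0, p0, p0, p0, ((p0⊥ ⊗ p0⊥) ⊗ (p0⊥ ⊗ p0⊥))
      [⊗]  ⊢ p0, p0, (p0⊥ ⊗ p0⊥)
        [Ax]  ⊢ p0, p0⊥
        [Ax]  ⊢ p0, p0⊥
      [⊗]  ⊢ p0, p0, (p0⊥ ⊗ p0⊥)
        [Ax]  ⊢ p0, p0⊥
        [Ax]  ⊢ p0, p0⊥

Result: YES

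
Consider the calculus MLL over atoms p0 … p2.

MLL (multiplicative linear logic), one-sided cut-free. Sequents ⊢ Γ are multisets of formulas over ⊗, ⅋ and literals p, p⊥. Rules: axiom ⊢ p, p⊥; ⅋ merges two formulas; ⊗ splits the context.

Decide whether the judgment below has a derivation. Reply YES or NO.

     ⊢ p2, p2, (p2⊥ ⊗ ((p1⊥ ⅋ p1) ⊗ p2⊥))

Proof tree:
[⊗]  ⊢ p2, p2, (p2⊥ ⊗ ((p1⊥ ⅋ p1) ⊗ p2⊥))
  [Ax]  ⊢ p2, p2⊥
  [⊗]  ⊢ p2, ((p1⊥ ⅋ p1) ⊗ p2⊥)
    [⅋]  ⊢ (p1⊥ ⅋ p1)
      [Ax]  ⊢ p1, p1⊥
    [Ax]  ⊢ p2, p2⊥

Result: YES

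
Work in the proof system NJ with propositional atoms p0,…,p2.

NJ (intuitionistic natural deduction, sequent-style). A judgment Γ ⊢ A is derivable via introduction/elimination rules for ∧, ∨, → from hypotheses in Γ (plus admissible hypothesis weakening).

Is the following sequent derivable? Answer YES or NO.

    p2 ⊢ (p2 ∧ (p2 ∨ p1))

Derivation (root first):
[∧I] p2 ⊢ (p2 ∧ (p2 ∨ p1))
  [Ax] p2 ⊢ p2
  [∨I₁] p2 ⊢ (p2 ∨ p1)
    [Ax] p2 ⊢ p2

Result: YES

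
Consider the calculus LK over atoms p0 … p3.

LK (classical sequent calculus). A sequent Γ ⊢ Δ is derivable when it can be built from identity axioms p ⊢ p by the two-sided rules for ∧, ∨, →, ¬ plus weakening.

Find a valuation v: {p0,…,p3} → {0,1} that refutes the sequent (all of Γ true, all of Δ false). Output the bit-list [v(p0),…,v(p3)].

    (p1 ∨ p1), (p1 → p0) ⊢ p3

Truth-table refutation:
  v=0000: Γ:[(p1 ∨ p1)=F, (p1 → p0)=T] Δ:[p3=F] refutes=False
  v=0001: Γ:[(p1 ∨ p1)=F, (p1 → p0)=T] Δ:[p3=T] refutes=False
  v=0010: Γ:[(p1 ∨ p1)=F, (p1 → p0)=T] Δ:[p3=F] refutes=False
  v=0011: Γ:[(p1 ∨ p1)=F, (p1 → p0)=T] Δ:[p3=T] refutes=False
  v=0100: Γ:[(p1 ∨ p1)=T, (p1 → p0)=F] Δ:[p3=F] refutes=False
  v=0101: Γ:[(p1 ∨ p1)=T, (p1 → p0)=F] Δ:[p3=T] refutes=False
  v=0110: Γ:[(p1 ∨ p1)=T, (p1 → p0)=F] Δ:[p3=F] refutes=False
  v=0111: Γ:[(p1 ∨ p1)=T, (p1 → p0)=F] Δ:[p3=T] refutes=False
  v=1000: Γ:[(p1 ∨ p1)=F, (p1 → p0)=T] Δ:[p3=F] refutes=False
  v=1001: Γ:[(p1 ∨ p1)=F, (p1 → p0)=T] Δ:[p3=T] refutes=False
  v=1010: Γ:[(p1 ∨ p1)=F, (p1 → p0)=T] Δ:[p3=F] refutes=False
  v=1011: Γ:[(p1 ∨ p1)=F, (p1 → p0)=T] Δ:[p3=T] refutes=False
  v=1100: Γ:[(p1 ∨ p1)=T, (p1 → p0)=T] Δ:[p3=F] refutes=True  ← countermodel

Result: [1, 1, 0, 0]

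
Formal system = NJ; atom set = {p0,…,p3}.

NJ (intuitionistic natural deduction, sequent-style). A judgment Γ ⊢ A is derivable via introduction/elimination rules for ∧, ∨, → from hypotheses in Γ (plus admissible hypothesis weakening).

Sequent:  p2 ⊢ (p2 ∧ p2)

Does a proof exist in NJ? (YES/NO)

Derivation trace:
[∧I] p2 ⊢ (p2 ∧ p2)
  [Wk] p2, p2 ⊢ p2
    [Ax] p2 ⊢ p2
  [Wk] p2, p2 ⊢ p2
    [Ax] p2 ⊢ p2

Result: YES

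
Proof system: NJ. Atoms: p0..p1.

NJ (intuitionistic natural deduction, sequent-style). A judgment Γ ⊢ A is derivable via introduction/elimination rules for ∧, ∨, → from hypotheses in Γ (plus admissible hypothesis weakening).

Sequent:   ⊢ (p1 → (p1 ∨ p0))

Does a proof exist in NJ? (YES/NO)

Proof tree:
[→I]  ⊢ (p1 → (p1 ∨ p0))
  [∨I₁] p1 ⊢ (p1 ∨ p0)
    [Ax] p1 ⊢ p1

Result: YES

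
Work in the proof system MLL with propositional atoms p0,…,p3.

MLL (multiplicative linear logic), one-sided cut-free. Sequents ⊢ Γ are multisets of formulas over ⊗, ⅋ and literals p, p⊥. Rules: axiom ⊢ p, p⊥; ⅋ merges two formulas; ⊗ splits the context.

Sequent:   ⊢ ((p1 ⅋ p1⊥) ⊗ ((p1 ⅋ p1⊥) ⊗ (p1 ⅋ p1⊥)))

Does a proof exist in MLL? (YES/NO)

Proof tree:
[⊗]  ⊢ ((p1 ⅋ p1⊥) ⊗ ((p1 ⅋ p1⊥) ⊗ (p1 ⅋ p1⊥)))
  [⅋]  ⊢ (p1 ⅋ p1⊥)
    [Ax]  ⊢ p1, p1⊥
  [⊗]  ⊢ ((p1 ⅋ p1⊥) ⊗ (p1 ⅋ p1⊥))
    [⅋]  ⊢ (p1 ⅋ p1⊥)
      [Ax]  ⊢ p1, p1⊥
    [⅋]  ⊢ (p1 ⅋ p1⊥)
      [Ax]  ⊢ p1, p1⊥

Result: YES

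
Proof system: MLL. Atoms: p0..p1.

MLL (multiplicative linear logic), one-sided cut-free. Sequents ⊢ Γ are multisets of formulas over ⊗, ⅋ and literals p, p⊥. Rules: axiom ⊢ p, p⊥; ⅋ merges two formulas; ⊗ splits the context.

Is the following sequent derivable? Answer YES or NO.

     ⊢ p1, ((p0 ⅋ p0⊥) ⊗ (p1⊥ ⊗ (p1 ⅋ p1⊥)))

Derivation trace:
[⊗]  ⊢ p1, ((p0 ⅋ p0⊥) ⊗ (p1⊥ ⊗ (p1 ⅋ p1⊥)))
  [⅋]  ⊢ (p0 ⅋ p0⊥)
    [Ax]  ⊢ p0, p0⊥
  [⊗]  ⊢ p1, (p1⊥ ⊗ (p1 ⅋ p1⊥))
    [Ax]  ⊢ p1, p1⊥
    [⅋]  ⊢ (p1 ⅋ p1⊥)
      [Ax]  ⊢ p1, p1⊥

Result: YES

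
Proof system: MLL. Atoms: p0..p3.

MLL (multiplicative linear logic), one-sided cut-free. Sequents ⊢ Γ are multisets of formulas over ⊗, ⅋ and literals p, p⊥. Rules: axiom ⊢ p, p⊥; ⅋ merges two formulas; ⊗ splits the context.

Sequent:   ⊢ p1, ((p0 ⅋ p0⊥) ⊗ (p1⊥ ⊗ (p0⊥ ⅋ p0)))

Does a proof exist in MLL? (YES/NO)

Derivation trace:
[⊗]  ⊢ p1, ((p0 ⅋ p0⊥) ⊗ (p1⊥ ⊗ (p0⊥ ⅋ p0)))
  [⅋]  ⊢ (p0 ⅋ p0⊥)
    [Ax]  ⊢ p0, p0⊥
  [⊗]  ⊢ p1, (p1⊥ ⊗ (p0⊥ ⅋ p0))
    [Ax]  ⊢ p1, p1⊥
    [⅋]  ⊢ (p0⊥ ⅋ p0)
      [Ax]  ⊢ p0, p0⊥

Result: YES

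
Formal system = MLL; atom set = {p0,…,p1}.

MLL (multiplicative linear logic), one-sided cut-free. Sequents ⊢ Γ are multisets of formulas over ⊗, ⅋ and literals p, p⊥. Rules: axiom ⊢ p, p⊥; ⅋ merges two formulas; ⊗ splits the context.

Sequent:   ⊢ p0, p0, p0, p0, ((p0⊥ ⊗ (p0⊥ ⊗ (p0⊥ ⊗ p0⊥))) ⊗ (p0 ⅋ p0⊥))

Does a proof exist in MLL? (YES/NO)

Derivation trace:
[⊗]  ⊢ p0, p0, p0, p0, ((p0⊥ ⊗ (p0⊥ ⊗ (p0⊥ ⊗ p0⊥))) ⊗ (p0 ⅋ p0⊥))
  [⊗]  ⊢ p0, p0, p0, p0, (p0⊥ ⊗ (p0⊥ ⊗ (p0⊥ ⊗ p0⊥)))
    [Ax]  ⊢ p0, p0⊥
    [⊗]  ⊢ p0, p0, p0, (p0⊥ ⊗ (p0⊥ ⊗ p0⊥))
      [Ax]  ⊢ p0, p0⊥
      [⊗]  ⊢ p0, p0, (p0⊥ ⊗ p0⊥)
        [Ax]  ⊢ p0, p0⊥
        [Ax]  ⊢ p0, p0⊥
  [⅋]  ⊢ (p0 ⅋ p0⊥)
    [Ax]  ⊢ p0, p0⊥

Result: YES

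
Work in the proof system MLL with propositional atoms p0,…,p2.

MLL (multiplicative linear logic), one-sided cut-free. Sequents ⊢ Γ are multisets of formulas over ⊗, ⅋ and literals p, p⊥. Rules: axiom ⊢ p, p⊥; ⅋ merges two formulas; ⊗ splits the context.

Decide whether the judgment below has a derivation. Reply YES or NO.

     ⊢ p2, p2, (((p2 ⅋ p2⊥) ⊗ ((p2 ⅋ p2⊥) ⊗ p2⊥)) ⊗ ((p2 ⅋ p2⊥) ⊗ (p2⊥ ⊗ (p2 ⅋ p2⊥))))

Derivation trace:
[⊗]  ⊢ p2, p2, (((p2 ⅋ p2⊥) ⊗ ((p2 ⅋ p2⊥) ⊗ p2⊥)) ⊗ ((p2 ⅋ p2⊥) ⊗ (p2⊥ ⊗ (p2 ⅋ p2⊥))))
  [⊗]  ⊢ p2, ((p2 ⅋ p2⊥) ⊗ ((p2 ⅋ p2⊥) ⊗ p2⊥))
    [⅋]  ⊢ (p2 ⅋ p2⊥)
      [Ax]  ⊢ p2, p2⊥
    [⊗]  ⊢ p2, ((p2 ⅋ p2⊥) ⊗ p2⊥)
      [⅋]  ⊢ (p2 ⅋ p2⊥)
        [Ax]  ⊢ p2, p2⊥
      [Ax]  ⊢ p2, p2⊥
  [⊗]  ⊢ p2, ((p2 ⅋ p2⊥) ⊗ (p2⊥ ⊗ (p2 ⅋ p2⊥)))
    [⅋]  ⊢ (p2 ⅋ p2⊥)
      [Ax]  ⊢ p2, p2⊥
    [⊗]  ⊢ p2, (p2⊥ ⊗ (p2 ⅋ p2⊥))
      [Ax]  ⊢ p2, p2⊥
      [⅋]  ⊢ (p2 ⅋ p2⊥)
        [Ax]  ⊢ p2, p2⊥

Result: YES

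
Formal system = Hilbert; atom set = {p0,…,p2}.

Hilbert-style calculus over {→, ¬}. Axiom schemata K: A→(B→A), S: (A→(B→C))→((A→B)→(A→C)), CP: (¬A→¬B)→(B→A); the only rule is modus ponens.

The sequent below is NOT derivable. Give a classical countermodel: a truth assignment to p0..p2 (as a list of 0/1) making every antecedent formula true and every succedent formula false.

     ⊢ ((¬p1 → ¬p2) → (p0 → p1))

Truth-table refutation:
  v=000: Γ:[] Δ:[((¬p1 → ¬p2) → (p0 → p1))=T] refutes=False
  v=001: Γ:[] Δ:[((¬p1 → ¬p2) → (p0 → p1))=T] refutes=False
  v=010: Γ:[] Δ:[((¬p1 → ¬p2) → (p0 → p1))=T] refutes=False
  v=011: Γ:[] Δ:[((¬p1 → ¬p2) → (p0 → p1))=T] refutes=False
  v=100: Γ:[] Δ:[((¬p1 → ¬p2) → (p0 → p1))=F] refutes=True  ← countermodel

Result: [1, 0, 0]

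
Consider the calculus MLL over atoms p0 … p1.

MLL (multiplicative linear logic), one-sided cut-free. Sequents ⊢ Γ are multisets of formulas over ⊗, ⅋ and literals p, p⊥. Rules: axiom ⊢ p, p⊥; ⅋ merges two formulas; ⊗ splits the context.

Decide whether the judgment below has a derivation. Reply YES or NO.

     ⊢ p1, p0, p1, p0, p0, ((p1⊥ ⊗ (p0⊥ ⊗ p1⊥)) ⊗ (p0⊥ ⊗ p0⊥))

Derivation (root first):
[⊗]  ⊢ p1, p0, p1, p0, p0, ((p1⊥ ⊗ (p0⊥ ⊗ p1⊥)) ⊗ (p0⊥ ⊗ p0⊥))
  [⊗]  ⊢ p1, p0, p1, (p1⊥ ⊗ (p0⊥ ⊗ p1⊥))
    [Ax]  ⊢ p1, p1⊥
    [⊗]  ⊢ p0, p1, (p0⊥ ⊗ p1⊥)
      [Ax]  ⊢ p0, p0⊥
      [Ax]  ⊢ p1, p1⊥
  [⊗]  ⊢ p0, p0, (p0⊥ ⊗ p0⊥)
    [Ax]  ⊢ p0, p0⊥
    [Ax]  ⊢ p0, p0⊥

Result: YES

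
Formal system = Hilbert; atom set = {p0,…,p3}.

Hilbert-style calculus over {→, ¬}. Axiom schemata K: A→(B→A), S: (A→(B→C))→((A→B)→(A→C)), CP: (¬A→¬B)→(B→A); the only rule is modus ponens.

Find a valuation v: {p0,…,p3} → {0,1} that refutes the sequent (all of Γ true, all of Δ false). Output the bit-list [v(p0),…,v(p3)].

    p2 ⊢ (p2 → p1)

Enumerate valuations to refute Γ ⊢ Δ:
  v=0000: Γ:[p2=F] Δ:[(p2 → p1)=T] refutes=False
  v=0001: Γ:[p2=F] Δ:[(p2 → p1)=T] refutes=False
  v=0010: Γ:[p2=T] Δ:[(p2 → p1)=F] refutes=True  ← countermodel

Result: [0, 0, 1, 0]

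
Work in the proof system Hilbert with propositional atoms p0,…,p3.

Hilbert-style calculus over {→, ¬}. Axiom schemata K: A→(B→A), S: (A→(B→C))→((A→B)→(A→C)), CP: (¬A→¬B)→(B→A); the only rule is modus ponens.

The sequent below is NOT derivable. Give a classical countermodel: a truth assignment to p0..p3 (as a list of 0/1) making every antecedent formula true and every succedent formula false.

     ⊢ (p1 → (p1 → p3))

Enumerate valuations to refute Γ ⊢ Δ:
  v=0000: Γ:[] Δ:[(p1 → (p1 → p3))=T] refutes=False
  v=0001: Γ:[] Δ:[(p1 → (p1 → p3))=T] refutes=False
  v=0010: Γ:[] Δ:[(p1 → (p1 → p3))=T] refutes=False
  v=0011: Γ:[] Δ:[(p1 → (p1 → p3))=T] refutes=False
  v=0100: Γ:[] Δ:[(p1 → (p1 → p3))=F] refutes=True  ← countermodel

Result: [0, 1, 0, 0]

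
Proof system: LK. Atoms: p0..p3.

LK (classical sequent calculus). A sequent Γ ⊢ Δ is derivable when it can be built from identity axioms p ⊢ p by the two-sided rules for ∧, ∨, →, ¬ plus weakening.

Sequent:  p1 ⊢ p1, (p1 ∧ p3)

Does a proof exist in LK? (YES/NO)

Derivation (root first):
[∧R] p1 ⊢ p1, (p1 ∧ p3)
  [Ax] p1 ⊢ p1
  [WR] p1 ⊢ p1, p3
    [Ax] p1 ⊢ p1

Result: YES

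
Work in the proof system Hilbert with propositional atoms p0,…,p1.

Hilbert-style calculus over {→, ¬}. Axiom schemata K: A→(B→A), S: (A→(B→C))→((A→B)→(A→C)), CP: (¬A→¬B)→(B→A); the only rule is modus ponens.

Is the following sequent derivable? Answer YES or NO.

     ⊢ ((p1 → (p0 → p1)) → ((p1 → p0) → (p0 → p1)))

Truth-table refutation:
  v=00: Γ:[] Δ:[((p1 → (p0 → p1)) → ((p1 → p0) → (p0 → p1)))=T] refutes=False
  v=01: Γ:[] Δ:[((p1 → (p0 → p1)) → ((p1 → p0) → (p0 → p1)))=T] refutes=False
  v=10: Γ:[] Δ:[((p1 → (p0 → p1)) → ((p1 → p0) → (p0 → p1)))=F] refutes=True  ← countermodel

Result: NO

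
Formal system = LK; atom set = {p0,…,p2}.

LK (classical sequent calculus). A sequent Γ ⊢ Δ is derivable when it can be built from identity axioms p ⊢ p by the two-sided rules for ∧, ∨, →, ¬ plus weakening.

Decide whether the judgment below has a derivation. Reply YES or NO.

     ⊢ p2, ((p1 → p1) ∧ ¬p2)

Derivation trace:
[∧R]  ⊢ p2, ((p1 → p1) ∧ ¬p2)
  [→R]  ⊢ (p1 → p1)
    [Ax] p1 ⊢ p1
  [¬R]  ⊢ p2, ¬p2
    [Ax] p2 ⊢ p2

Result: YES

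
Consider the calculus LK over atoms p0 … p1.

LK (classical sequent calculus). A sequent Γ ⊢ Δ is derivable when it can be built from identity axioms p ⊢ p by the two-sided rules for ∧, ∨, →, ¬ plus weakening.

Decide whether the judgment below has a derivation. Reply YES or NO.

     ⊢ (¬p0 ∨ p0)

Derivation (root first):
[∨R]  ⊢ (¬p0 ∨ p0)
  [¬R]  ⊢ p0, ¬p0
    [Ax] p0 ⊢ p0

Result: YES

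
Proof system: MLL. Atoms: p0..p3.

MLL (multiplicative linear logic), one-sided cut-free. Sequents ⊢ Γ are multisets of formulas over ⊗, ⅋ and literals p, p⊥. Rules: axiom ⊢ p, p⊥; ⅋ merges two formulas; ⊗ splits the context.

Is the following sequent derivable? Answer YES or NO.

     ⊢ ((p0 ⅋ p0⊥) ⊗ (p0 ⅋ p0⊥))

Proof tree:
[⊗]  ⊢ ((p0 ⅋ p0⊥) ⊗ (p0 ⅋ p0⊥))
  [⅋]  ⊢ (p0 ⅋ p0⊥)
    [Ax]  ⊢ p0, p0⊥
  [⅋]  ⊢ (p0 ⅋ p0⊥)
    [Ax]  ⊢ p0, p0⊥

Result: YES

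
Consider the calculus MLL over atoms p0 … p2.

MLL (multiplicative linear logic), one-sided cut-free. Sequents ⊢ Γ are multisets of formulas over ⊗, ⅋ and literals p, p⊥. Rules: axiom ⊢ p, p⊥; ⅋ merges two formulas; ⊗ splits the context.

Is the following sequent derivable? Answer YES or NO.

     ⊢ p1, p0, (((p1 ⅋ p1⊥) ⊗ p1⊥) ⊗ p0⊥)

Derivation trace:
[⊗]  ⊢ p1, p0, (((p1 ⅋ p1⊥) ⊗ p1⊥) ⊗ p0⊥)
  [⊗]  ⊢ p1, ((p1 ⅋ p1⊥) ⊗ p1⊥)
    [⅋]  ⊢ (p1 ⅋ p1⊥)
      [Ax]  ⊢ p1, p1⊥
    [Ax]  ⊢ p1, p1⊥
  [Ax]  ⊢ p0, p0⊥

Result: YES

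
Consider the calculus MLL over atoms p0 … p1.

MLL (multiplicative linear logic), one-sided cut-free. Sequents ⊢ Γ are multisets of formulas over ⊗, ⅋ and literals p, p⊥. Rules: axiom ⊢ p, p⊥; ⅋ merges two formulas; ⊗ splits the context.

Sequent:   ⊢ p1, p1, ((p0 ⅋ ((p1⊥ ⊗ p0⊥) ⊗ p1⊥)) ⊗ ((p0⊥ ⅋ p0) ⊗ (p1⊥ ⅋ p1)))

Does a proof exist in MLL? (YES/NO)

Proof tree:
[⊗]  ⊢ p1, p1, ((p0 ⅋ ((p1⊥ ⊗ p0⊥) ⊗ p1⊥)) ⊗ ((p0⊥ ⅋ p0) ⊗ (p1⊥ ⅋ p1)))
  [⅋]  ⊢ p1, p1, (p0 ⅋ ((p1⊥ ⊗ p0⊥) ⊗ p1⊥))
    [⊗]  ⊢ p1, p0, p1, ((p1⊥ ⊗ p0⊥) ⊗ p1⊥)
      [⊗]  ⊢ p1, p0, (p1⊥ ⊗ p0⊥)
        [Ax]  ⊢ p1, p1⊥
        [Ax]  ⊢ p0, p0⊥
      [Ax]  ⊢ p1, p1⊥
  [⊗]  ⊢ ((p0⊥ ⅋ p0) ⊗ (p1⊥ ⅋ p1))
    [⅋]  ⊢ (p0⊥ ⅋ p0)
      [Ax]  ⊢ p0, p0⊥
    [⅋]  ⊢ (p1⊥ ⅋ p1)
      [Ax]  ⊢ p1, p1⊥

Result: YES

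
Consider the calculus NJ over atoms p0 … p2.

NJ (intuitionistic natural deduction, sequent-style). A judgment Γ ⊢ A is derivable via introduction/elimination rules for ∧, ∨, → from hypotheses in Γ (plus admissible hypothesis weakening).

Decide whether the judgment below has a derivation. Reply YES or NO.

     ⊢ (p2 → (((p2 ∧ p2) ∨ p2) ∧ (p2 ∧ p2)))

Derivation (root first):
[→I]  ⊢ (p2 → (((p2 ∧ p2) ∨ p2) ∧ (p2 ∧ p2)))
  [∧I] p2 ⊢ (((p2 ∧ p2) ∨ p2) ∧ (p2 ∧ p2))
    [∨I₁] p2 ⊢ ((p2 ∧ p2) ∨ p2)
      [∧I] p2 ⊢ (p2 ∧ p2)
        [Ax] p2 ⊢ p2
        [Ax] p2 ⊢ p2
    [∧I] p2 ⊢ (p2 ∧ p2)
      [Ax] p2 ⊢ p2
      [Ax] p2 ⊢ p2

Result: YES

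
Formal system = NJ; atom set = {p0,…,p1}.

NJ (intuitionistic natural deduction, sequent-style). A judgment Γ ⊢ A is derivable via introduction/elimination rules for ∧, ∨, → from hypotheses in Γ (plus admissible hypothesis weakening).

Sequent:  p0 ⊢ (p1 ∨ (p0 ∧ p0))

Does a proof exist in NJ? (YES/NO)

Derivation (root first):
[∨I₂] p0 ⊢ (p1 ∨ (p0 ∧ p0))
  [∧I] p0 ⊢ (p0 ∧ p0)
    [Ax] p0 ⊢ p0
    [Ax] p0 ⊢ p0

Result: YES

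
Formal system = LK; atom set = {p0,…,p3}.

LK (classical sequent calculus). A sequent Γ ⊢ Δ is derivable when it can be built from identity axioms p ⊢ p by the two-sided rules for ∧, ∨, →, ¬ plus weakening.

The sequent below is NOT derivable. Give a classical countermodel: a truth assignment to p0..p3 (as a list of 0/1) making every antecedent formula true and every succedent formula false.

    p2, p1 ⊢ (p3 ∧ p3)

Enumerate valuations to refute Γ ⊢ Δ:
  v=0000: Γ:[p2=F, p1=F] Δ:[(p3 ∧ p3)=F] refutes=False
  v=0001: Γ:[p2=F, p1=F] Δ:[(p3 ∧ p3)=T] refutes=False
  v=0010: Γ:[p2=T, p1=F] Δ:[(p3 ∧ p3)=F] refutes=False
  v=0011: Γ:[p2=T, p1=F] Δ:[(p3 ∧ p3)=T] refutes=False
  v=0100: Γ:[p2=F, p1=T] Δ:[(p3 ∧ p3)=F] refutes=False
  v=0101: Γ:[p2=F, p1=T] Δ:[(p3 ∧ p3)=T] refutes=False
  v=0110: Γ:[p2=T, p1=T] Δ:[(p3 ∧ p3)=F] refutes=True  ← countermodel

Result: [0, 1, 1, 0]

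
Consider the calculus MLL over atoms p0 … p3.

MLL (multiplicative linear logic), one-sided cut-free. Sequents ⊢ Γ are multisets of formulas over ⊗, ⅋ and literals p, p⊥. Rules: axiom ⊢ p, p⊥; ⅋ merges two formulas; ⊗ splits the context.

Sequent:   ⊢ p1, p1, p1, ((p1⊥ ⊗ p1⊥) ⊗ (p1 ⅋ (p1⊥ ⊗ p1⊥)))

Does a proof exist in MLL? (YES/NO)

Proof tree:
[⊗]  ⊢ p1, p1, p1, ((p1⊥ ⊗ p1⊥) ⊗ (p1 ⅋ (p1⊥ ⊗ p1⊥)))
  [⊗]  ⊢ p1, p1, (p1⊥ ⊗ p1⊥)
    [Ax]  ⊢ p1, p1⊥
    [Ax]  ⊢ p1, p1⊥
  [⅋]  ⊢ p1, (p1 ⅋ (p1⊥ ⊗ p1⊥))
    [⊗]  ⊢ p1, p1, (p1⊥ ⊗ p1⊥)
      [Ax]  ⊢ p1, p1⊥
      [Ax]  ⊢ p1, p1⊥

Result: YES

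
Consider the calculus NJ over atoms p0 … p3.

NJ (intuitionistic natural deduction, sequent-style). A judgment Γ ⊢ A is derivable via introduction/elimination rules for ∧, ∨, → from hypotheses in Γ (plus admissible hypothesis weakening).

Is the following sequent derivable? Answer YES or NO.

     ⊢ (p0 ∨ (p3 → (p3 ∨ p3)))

Derivation trace:
[∨I₂]  ⊢ (p0 ∨ (p3 → (p3 ∨ p3)))
  [→I]  ⊢ (p3 → (p3 ∨ p3))
    [∨I₁] p3 ⊢ (p3 ∨ p3)
      [Ax] p3 ⊢ p3

Result: YES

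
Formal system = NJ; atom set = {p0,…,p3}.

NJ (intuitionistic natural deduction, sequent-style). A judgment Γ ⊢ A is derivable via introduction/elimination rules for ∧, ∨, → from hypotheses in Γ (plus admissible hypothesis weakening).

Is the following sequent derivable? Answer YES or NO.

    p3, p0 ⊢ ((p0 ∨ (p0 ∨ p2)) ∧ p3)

Derivation (root first):
[∧I] p3, p0 ⊢ ((p0 ∨ (p0 ∨ p2)) ∧ p3)
  [∨I₂] p0 ⊢ (p0 ∨ (p0 ∨ p2))
    [∨I₁] p0 ⊢ (p0 ∨ p2)
      [Ax] p0 ⊢ p0
  [Ax] p3 ⊢ p3

Result: YES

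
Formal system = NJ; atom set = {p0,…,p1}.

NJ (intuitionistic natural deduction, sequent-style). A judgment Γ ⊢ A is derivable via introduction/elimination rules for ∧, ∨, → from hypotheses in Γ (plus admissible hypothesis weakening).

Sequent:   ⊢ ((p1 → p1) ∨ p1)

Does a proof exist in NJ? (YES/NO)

Derivation trace:
[∨I₁]  ⊢ ((p1 → p1) ∨ p1)
  [→I]  ⊢ (p1 → p1)
    [Ax] p1 ⊢ p1

Result: YES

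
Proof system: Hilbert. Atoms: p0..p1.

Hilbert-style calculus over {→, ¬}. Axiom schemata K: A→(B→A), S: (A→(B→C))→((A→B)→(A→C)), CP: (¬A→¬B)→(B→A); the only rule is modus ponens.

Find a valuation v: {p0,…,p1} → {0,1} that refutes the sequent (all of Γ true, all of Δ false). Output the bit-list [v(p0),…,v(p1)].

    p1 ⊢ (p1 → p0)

Search for a countermodel by truth-table:
  v=00: Γ:[p1=F] Δ:[(p1 → p0)=T] refutes=False
  v=01: Γ:[p1=T] Δ:[(p1 → p0)=F] refutes=True  ← countermodel

Result: [0, 1]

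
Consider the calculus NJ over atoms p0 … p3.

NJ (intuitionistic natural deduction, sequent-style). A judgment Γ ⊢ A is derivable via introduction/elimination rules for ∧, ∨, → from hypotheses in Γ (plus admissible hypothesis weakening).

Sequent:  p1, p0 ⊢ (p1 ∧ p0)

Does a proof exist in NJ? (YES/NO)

Derivation (root first):
[∧I] p1, p0 ⊢ (p1 ∧ p0)
  [Ax] p1 ⊢ p1
  [Wk] p0, p0 ⊢ p0
    [Ax] p0 ⊢ p0

Result: YES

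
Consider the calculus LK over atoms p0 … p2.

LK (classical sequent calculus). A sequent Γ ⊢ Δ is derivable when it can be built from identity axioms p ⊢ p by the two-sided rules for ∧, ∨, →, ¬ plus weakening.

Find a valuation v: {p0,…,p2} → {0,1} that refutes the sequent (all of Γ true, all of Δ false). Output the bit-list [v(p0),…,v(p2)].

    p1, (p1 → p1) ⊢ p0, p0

Enumerate valuations to refute Γ ⊢ Δ:
  v=000: Γ:[p1=F, (p1 → p1)=T] Δ:[p0=F, p0=F] refutes=False
  v=001: Γ:[p1=F, (p1 → p1)=T] Δ:[p0=F, p0=F] refutes=False
  v=010: Γ:[p1=T, (p1 → p1)=T] Δ:[p0=F, p0=F] refutes=True  ← countermodel

Result: [0, 1, 0]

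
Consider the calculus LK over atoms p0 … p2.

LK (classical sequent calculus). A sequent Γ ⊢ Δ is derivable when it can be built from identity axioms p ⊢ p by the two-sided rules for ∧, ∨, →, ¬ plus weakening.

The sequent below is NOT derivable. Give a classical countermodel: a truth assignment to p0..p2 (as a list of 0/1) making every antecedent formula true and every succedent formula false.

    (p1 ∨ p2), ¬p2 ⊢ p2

Enumerate valuations to refute Γ ⊢ Δ:
  v=000: Γ:[(p1 ∨ p2)=F, ¬p2=T] Δ:[p2=F] refutes=False
  v=001: Γ:[(p1 ∨ p2)=T, ¬p2=F] Δ:[p2=T] refutes=False
  v=010: Γ:[(p1 ∨ p2)=T, ¬p2=T] Δ:[p2=F] refutes=True  ← countermodel

Result: [0, 1, 0]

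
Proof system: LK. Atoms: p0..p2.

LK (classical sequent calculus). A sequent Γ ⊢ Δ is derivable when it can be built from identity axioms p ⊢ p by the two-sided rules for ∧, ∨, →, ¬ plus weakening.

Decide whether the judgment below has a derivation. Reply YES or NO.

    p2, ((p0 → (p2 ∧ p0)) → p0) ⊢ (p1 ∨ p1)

Enumerate valuations to refute Γ ⊢ Δ:
  v=000: Γ:[p2=F, ((p0 → (p2 ∧ p0)) → p0)=F] Δ:[(p1 ∨ p1)=F] refutes=False
  v=001: Γ:[p2=T, ((p0 → (p2 ∧ p0)) → p0)=F] Δ:[(p1 ∨ p1)=F] refutes=False
  v=010: Γ:[p2=F, ((p0 → (p2 ∧ p0)) → p0)=F] Δ:[(p1 ∨ p1)=T] refutes=False
  v=011: Γ:[p2=T, ((p0 → (p2 ∧ p0)) → p0)=F] Δ:[(p1 ∨ p1)=T] refutes=False
  v=100: Γ:[p2=F, ((p0 → (p2 ∧ p0)) → p0)=T] Δ:[(p1 ∨ p1)=F] refutes=False
  v=101: Γ:[p2=T, ((p0 → (p2 ∧ p0)) → p0)=T] Δ:[(p1 ∨ p1)=F] refutes=True  ← countermodel

Result: NO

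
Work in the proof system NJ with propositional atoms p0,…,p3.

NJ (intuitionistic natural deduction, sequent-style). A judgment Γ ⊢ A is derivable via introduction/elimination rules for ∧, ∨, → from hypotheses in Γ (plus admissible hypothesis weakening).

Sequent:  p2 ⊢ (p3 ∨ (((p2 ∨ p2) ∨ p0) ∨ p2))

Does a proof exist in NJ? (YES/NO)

Derivation trace:
[∨I₂] p2 ⊢ (p3 ∨ (((p2 ∨ p2) ∨ p0) ∨ p2))
  [∨I₁] p2 ⊢ (((p2 ∨ p2) ∨ p0) ∨ p2)
    [∨I₁] p2 ⊢ ((p2 ∨ p2) ∨ p0)
      [∨I₁] p2 ⊢ (p2 ∨ p2)
        [Ax] p2 ⊢ p2

Result: YES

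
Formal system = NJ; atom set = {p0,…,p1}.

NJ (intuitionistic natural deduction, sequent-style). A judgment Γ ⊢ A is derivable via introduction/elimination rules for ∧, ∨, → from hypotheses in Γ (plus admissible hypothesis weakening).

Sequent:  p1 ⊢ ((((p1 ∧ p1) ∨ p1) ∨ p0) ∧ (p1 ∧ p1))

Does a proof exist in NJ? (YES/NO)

Proof tree:
[∧I] p1 ⊢ ((((p1 ∧ p1) ∨ p1) ∨ p0) ∧ (p1 ∧ p1))
  [∨I₁] p1 ⊢ (((p1 ∧ p1) ∨ p1) ∨ p0)
    [∨I₁] p1 ⊢ ((p1 ∧ p1) ∨ p1)
      [∧I] p1 ⊢ (p1 ∧ p1)
        [Ax] p1 ⊢ p1
        [Ax] p1 ⊢ p1
  [∧I] p1 ⊢ (p1 ∧ p1)
    [Ax] p1 ⊢ p1
    [Ax] p1 ⊢ p1

Result: YES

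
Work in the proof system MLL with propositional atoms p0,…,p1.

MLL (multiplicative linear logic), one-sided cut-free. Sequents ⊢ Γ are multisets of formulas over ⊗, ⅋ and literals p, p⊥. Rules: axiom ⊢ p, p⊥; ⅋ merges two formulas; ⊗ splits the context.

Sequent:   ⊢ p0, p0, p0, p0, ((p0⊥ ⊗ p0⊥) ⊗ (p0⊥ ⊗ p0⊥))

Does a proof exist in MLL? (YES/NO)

Proof tree:
[⊗]  ⊢ p0, p0, p0, p0, ((p0⊥ ⊗ p0⊥) ⊗ (p0⊥ ⊗ p0⊥))
  [⊗]  ⊢ p0, p0, (p0⊥ ⊗ p0⊥)
    [Ax]  ⊢ p0, p0⊥
    [Ax]  ⊢ p0, p0⊥
  [⊗]  ⊢ p0, p0, (p0⊥ ⊗ p0⊥)
    [Ax]  ⊢ p0, p0⊥
    [Ax]  ⊢ p0, p0⊥

Result: YES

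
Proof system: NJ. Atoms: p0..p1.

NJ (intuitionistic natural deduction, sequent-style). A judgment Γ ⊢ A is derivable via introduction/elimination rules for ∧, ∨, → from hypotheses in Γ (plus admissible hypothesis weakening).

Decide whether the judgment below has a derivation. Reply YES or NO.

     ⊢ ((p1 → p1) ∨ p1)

Derivation trace:
[∨I₁]  ⊢ ((p1 → p1) ∨ p1)
  [→I]  ⊢ (p1 → p1)
    [Ax] p1 ⊢ p1

Result: YES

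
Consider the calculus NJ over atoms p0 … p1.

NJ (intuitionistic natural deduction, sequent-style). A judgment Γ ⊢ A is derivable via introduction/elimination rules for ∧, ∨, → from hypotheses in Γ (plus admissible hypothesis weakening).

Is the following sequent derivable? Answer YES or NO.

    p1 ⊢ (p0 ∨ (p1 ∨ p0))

Derivation (root first):
[∨I₂] p1 ⊢ (p0 ∨ (p1 ∨ p0))
  [∨I₁] p1 ⊢ (p1 ∨ p0)
    [Ax] p1 ⊢ p1

Result: YES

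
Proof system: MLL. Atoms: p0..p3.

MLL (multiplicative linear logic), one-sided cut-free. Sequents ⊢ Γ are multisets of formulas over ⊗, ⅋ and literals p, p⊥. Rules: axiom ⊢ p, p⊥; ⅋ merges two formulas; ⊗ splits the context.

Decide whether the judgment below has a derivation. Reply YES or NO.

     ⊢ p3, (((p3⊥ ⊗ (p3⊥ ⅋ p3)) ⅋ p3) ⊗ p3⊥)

Derivation trace:
[⊗]  ⊢ p3, (((p3⊥ ⊗ (p3⊥ ⅋ p3)) ⅋ p3) ⊗ p3⊥)
  [⅋]  ⊢ ((p3⊥ ⊗ (p3⊥ ⅋ p3)) ⅋ p3)
    [⊗]  ⊢ p3, (p3⊥ ⊗ (p3⊥ ⅋ p3))
      [Ax]  ⊢ p3, p3⊥
      [⅋]  ⊢ (p3⊥ ⅋ p3)
        [Ax]  ⊢ p3, p3⊥
  [Ax]  ⊢ p3, p3⊥

Result: YES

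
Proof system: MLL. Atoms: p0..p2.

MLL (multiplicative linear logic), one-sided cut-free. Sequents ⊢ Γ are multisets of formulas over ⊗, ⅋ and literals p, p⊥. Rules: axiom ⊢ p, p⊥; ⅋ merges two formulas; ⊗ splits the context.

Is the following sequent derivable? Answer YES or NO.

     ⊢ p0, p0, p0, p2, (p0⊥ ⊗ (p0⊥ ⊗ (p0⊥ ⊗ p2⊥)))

Derivation (root first):
[⊗]  ⊢ p0, p0, p0, p2, (p0⊥ ⊗ (p0⊥ ⊗ (p0⊥ ⊗ p2⊥)))
  [Ax]  ⊢ p0, p0⊥
  [⊗]  ⊢ p0, p0, p2, (p0⊥ ⊗ (p0⊥ ⊗ p2⊥))
    [Ax]  ⊢ p0, p0⊥
    [⊗]  ⊢ p0, p2, (p0⊥ ⊗ p2⊥)
      [Ax]  ⊢ p0, p0⊥
      [Ax]  ⊢ p2, p2⊥

Result: YES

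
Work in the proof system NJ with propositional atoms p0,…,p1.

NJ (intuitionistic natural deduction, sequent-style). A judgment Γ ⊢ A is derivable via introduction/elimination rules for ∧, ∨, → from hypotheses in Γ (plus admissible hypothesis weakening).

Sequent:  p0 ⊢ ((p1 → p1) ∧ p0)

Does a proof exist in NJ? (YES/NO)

Derivation trace:
[∧I] p0 ⊢ ((p1 → p1) ∧ p0)
  [→I]  ⊢ (p1 → p1)
    [Ax] p1 ⊢ p1
  [Ax] p0 ⊢ p0

Result: YES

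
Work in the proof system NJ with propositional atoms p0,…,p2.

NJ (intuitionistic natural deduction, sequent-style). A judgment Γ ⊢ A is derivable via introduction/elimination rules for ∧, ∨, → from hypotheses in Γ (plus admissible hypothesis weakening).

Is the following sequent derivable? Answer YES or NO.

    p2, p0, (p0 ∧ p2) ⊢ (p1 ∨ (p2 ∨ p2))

Derivation trace:
[Wk] p2, p0, (p0 ∧ p2) ⊢ (p1 ∨ (p2 ∨ p2))
  [Wk] p2, p0 ⊢ (p1 ∨ (p2 ∨ p2))
    [∨I₂] p2 ⊢ (p1 ∨ (p2 ∨ p2))
      [∨I₁] p2 ⊢ (p2 ∨ p2)
        [Ax] p2 ⊢ p2

Result: YES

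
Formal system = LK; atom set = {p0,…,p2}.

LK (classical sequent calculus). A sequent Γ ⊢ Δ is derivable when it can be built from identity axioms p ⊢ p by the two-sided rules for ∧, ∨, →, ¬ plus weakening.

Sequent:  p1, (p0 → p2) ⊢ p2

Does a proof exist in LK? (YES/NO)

Truth-table refutation:
  v=000: Γ:[p1=F, (p0 → p2)=T] Δ:[p2=F] refutes=False
  v=001: Γ:[p1=F, (p0 → p2)=T] Δ:[p2=T] refutes=False
  v=010: Γ:[p1=T, (p0 → p2)=T] Δ:[p2=F] refutes=True  ← countermodel

Result: NO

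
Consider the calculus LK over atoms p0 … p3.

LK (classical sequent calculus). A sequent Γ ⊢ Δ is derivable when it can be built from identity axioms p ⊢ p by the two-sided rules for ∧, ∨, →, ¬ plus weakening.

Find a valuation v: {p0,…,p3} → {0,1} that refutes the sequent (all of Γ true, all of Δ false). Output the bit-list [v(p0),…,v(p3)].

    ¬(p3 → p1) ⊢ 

Enumerate valuations to refute Γ ⊢ Δ:
  v=0000: Γ:[¬(p3 → p1)=F] Δ:[] refutes=False
  v=0001: Γ:[¬(p3 → p1)=T] Δ:[] refutes=True  ← countermodel

Result: [0, 0, 0, 1]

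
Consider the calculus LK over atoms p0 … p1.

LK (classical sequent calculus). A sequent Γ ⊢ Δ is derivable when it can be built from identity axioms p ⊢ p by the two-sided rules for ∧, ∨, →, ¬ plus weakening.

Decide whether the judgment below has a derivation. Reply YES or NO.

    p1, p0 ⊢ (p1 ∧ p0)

Proof tree:
[∧R] p1, p0 ⊢ (p1 ∧ p0)
  [WL] p1, p1 ⊢ p1
    [Ax] p1 ⊢ p1
  [Ax] p0 ⊢ p0

Result: YES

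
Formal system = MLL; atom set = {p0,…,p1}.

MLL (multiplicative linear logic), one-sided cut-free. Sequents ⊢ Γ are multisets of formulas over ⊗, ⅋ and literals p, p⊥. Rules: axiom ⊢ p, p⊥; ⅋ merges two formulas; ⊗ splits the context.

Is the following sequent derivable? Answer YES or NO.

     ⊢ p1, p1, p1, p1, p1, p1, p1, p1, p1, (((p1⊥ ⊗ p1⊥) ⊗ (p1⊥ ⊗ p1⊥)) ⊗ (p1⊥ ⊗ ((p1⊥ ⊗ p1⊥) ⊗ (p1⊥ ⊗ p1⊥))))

Derivation (root first):
[⊗]  ⊢ p1, p1, p1, p1, p1, p1, p1, p1, p1, (((p1⊥ ⊗ p1⊥) ⊗ (p1⊥ ⊗ p1⊥)) ⊗ (p1⊥ ⊗ ((p1⊥ ⊗ p1⊥) ⊗ (p1⊥ ⊗ p1⊥))))
  [⊗]  ⊢ p1, p1, p1, p1, ((p1⊥ ⊗ p1⊥) ⊗ (p1⊥ ⊗ p1⊥))
    [⊗]  ⊢ p1, p1, (p1⊥ ⊗ p1⊥)
      [Ax]  ⊢ p1, p1⊥
      [Ax]  ⊢ p1, p1⊥
    [⊗]  ⊢ p1, p1, (p1⊥ ⊗ p1⊥)
      [Ax]  ⊢ p1, p1⊥
      [Ax]  ⊢ p1, p1⊥
  [⊗]  ⊢ p1, p1, p1, p1, p1, (p1⊥ ⊗ ((p1⊥ ⊗ p1⊥) ⊗ (p1⊥ ⊗ p1⊥)))
    [Ax]  ⊢ p1, p1⊥
    [⊗]  ⊢ p1, p1, p1, p1, ((p1⊥ ⊗ p1⊥) ⊗ (p1⊥ ⊗ p1⊥))
      [⊗]  ⊢ p1, p1, (p1⊥ ⊗ p1⊥)
        [Ax]  ⊢ p1, p1⊥
        [Ax]  ⊢ p1, p1⊥
      [⊗]  ⊢ p1, p1, (p1⊥ ⊗ p1⊥)
        [Ax]  ⊢ p1, p1⊥
        [Ax]  ⊢ p1, p1⊥

Result: YES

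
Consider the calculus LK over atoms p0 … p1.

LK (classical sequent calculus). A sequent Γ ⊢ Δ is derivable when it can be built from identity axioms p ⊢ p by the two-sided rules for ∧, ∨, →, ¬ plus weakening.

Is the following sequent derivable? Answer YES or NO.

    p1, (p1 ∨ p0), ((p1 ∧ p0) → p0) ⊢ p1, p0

Derivation (root first):
[→L] p1, (p1 ∨ p0), ((p1 ∧ p0) → p0) ⊢ p1, p0
  [∧R] p1, (p1 ∨ p0) ⊢ p1, (p1 ∧ p0)
    [Ax] p1 ⊢ p1
    [∨L] (p1 ∨ p0) ⊢ p1, p0
      [Ax] p1 ⊢ p1
      [Ax] p0 ⊢ p0
  [Ax] p0 ⊢ p0

Result: YES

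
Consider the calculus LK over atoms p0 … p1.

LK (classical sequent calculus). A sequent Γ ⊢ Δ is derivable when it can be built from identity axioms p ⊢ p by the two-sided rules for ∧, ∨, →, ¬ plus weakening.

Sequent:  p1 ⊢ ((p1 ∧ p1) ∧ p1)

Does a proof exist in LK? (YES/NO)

Derivation (root first):
[∧R] p1 ⊢ ((p1 ∧ p1) ∧ p1)
  [∧R] p1 ⊢ (p1 ∧ p1)
    [Ax] p1 ⊢ p1
    [Ax] p1 ⊢ p1
  [Ax] p1 ⊢ p1

Result: YES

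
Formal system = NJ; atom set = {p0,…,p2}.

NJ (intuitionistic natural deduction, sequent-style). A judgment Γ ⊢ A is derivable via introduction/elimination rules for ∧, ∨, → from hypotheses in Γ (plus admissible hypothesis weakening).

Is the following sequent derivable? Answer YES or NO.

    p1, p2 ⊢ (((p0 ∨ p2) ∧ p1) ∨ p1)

Derivation trace:
[∨I₁] p1, p2 ⊢ (((p0 ∨ p2) ∧ p1) ∨ p1)
  [∧I] p1, p2 ⊢ ((p0 ∨ p2) ∧ p1)
    [∨I₂] p2 ⊢ (p0 ∨ p2)
      [Ax] p2 ⊢ p2
    [Ax] p1 ⊢ p1

Result: YES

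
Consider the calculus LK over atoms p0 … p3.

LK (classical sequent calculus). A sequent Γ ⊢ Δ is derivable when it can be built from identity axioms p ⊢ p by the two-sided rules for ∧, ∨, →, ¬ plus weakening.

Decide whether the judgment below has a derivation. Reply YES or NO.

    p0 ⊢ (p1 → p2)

Truth-table refutation:
  v=0000: Γ:[p0=F] Δ:[(p1 → p2)=T] refutes=False
  v=0001: Γ:[p0=F] Δ:[(p1 → p2)=T] refutes=False
  v=0010: Γ:[p0=F] Δ:[(p1 → p2)=T] refutes=False
  v=0011: Γ:[p0=F] Δ:[(p1 → p2)=T] refutes=False
  v=0100: Γ:[p0=F] Δ:[(p1 → p2)=F] refutes=False
  v=0101: Γ:[p0=F] Δ:[(p1 → p2)=F] refutes=False
  v=0110: Γ:[p0=F] Δ:[(p1 → p2)=T] refutes=False
  v=0111: Γ:[p0=F] Δ:[(p1 → p2)=T] refutes=False
  v=1000: Γ:[p0=T] Δ:[(p1 → p2)=T] refutes=False
  v=1001: Γ:[p0=T] Δ:[(p1 → p2)=T] refutes=False
  v=1010: Γ:[p0=T] Δ:[(p1 → p2)=T] refutes=False
  v=1011: Γ:[p0=T] Δ:[(p1 → p2)=T] refutes=False
  v=1100: Γ:[p0=T] Δ:[(p1 → p2)=F] refutes=True  ← countermodel

Result: NO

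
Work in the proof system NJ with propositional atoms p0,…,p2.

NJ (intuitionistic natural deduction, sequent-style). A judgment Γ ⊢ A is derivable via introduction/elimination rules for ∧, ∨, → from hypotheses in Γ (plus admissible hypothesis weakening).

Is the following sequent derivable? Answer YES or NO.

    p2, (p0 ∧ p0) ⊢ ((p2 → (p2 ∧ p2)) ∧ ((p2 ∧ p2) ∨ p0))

Proof tree:
[∧I] p2, (p0 ∧ p0) ⊢ ((p2 → (p2 ∧ p2)) ∧ ((p2 ∧ p2) ∨ p0))
  [→I]  ⊢ (p2 → (p2 ∧ p2))
    [∧I] p2 ⊢ (p2 ∧ p2)
      [Ax] p2 ⊢ p2
      [Ax] p2 ⊢ p2
  [Wk] p2, (p0 ∧ p0) ⊢ ((p2 ∧ p2) ∨ p0)
    [∨I₁] p2 ⊢ ((p2 ∧ p2) ∨ p0)
      [∧I] p2 ⊢ (p2 ∧ p2)
        [Ax] p2 ⊢ p2
        [Ax] p2 ⊢ p2

Result: YES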